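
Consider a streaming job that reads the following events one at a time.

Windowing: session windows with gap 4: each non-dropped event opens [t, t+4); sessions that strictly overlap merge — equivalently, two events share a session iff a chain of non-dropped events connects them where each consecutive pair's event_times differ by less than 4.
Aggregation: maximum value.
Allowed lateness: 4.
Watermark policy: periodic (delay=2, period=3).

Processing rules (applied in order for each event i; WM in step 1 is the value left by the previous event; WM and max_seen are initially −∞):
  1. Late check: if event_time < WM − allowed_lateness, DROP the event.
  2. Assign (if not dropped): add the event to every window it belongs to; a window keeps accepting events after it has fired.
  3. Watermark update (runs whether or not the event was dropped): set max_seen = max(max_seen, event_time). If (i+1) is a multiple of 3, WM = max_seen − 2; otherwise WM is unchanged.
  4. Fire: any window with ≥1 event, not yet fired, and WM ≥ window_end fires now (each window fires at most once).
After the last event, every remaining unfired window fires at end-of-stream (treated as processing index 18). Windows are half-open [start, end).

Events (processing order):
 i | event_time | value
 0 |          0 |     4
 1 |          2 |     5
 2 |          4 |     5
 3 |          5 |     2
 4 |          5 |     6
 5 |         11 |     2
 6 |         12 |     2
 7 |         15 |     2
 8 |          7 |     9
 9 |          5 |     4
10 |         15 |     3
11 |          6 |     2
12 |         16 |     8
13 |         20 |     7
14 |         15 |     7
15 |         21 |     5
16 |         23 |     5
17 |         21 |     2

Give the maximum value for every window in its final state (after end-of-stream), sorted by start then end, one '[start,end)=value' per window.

i=0 t=0 v=4: → [0,4); WM=−∞
i=1 t=2 v=5: → [0,6); WM=−∞
i=2 t=4 v=5: → [0,8); WM=2
i=3 t=5 v=2: → [0,9); WM=2
i=4 t=5 v=6: → [0,9); WM=2
i=5 t=11 v=2: → [11,15); WM=9
i=6 t=12 v=2: → [11,16); WM=9
i=7 t=15 v=2: → [11,19); WM=9
i=8 t=7 v=9: → [0,11); WM=13
i=9 t=5 v=4: DROP (t<13-4); WM=13
i=10 t=15 v=3: → [11,19); WM=13
i=11 t=6 v=2: DROP (t<13-4); WM=13
i=12 t=16 v=8: → [11,20); WM=13
i=13 t=20 v=7: → [20,24); WM=13
i=14 t=15 v=7: → [11,20); WM=18
i=15 t=21 v=5: → [20,25); WM=18
i=16 t=23 v=5: → [20,27); WM=18
i=17 t=21 v=2: → [20,27); WM=21

[0,11)=9 [11,20)=8 [20,27)=7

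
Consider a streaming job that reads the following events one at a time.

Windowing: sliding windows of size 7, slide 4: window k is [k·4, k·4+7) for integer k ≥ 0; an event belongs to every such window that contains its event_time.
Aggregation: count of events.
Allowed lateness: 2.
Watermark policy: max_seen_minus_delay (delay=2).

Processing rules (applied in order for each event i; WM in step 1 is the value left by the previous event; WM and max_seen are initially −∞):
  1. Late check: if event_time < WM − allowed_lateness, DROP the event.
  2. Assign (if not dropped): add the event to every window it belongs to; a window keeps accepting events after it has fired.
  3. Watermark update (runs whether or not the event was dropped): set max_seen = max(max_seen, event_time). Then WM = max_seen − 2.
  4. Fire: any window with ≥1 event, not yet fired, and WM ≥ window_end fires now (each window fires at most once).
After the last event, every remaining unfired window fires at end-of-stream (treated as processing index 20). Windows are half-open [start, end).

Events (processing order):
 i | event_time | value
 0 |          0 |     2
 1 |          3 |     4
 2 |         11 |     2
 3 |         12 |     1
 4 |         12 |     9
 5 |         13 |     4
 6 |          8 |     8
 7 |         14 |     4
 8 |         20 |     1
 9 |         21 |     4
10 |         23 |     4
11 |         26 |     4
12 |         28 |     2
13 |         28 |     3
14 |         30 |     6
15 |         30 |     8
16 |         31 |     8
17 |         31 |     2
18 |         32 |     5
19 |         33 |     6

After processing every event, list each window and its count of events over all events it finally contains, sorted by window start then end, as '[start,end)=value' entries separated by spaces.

i=0 t=0 v=2: → [0,7); WM=-2
i=1 t=3 v=4: → [0,7); WM=1
i=2 t=11 v=2: → [8,15); WM=9; [0,7) fires=2
i=3 t=12 v=1: → [12,19),[8,15); WM=10
i=4 t=12 v=9: → [12,19),[8,15); WM=10
i=5 t=13 v=4: → [12,19),[8,15); WM=11
i=6 t=8 v=8: DROP (t<11-2); WM=11
i=7 t=14 v=4: → [12,19),[8,15); WM=12
i=8 t=20 v=1: → [20,27),[16,23); WM=18; [8,15) fires=5
i=9 t=21 v=4: → [20,27),[16,23); WM=19; [12,19) fires=4
i=10 t=23 v=4: → [20,27); WM=21
i=11 t=26 v=4: → [24,31),[20,27); WM=24; [16,23) fires=2
i=12 t=28 v=2: → [28,35),[24,31); WM=26
i=13 t=28 v=3: → [28,35),[24,31); WM=26
i=14 t=30 v=6: → [28,35),[24,31); WM=28; [20,27) fires=4
i=15 t=30 v=8: → [28,35),[24,31); WM=28
i=16 t=31 v=8: → [28,35); WM=29
i=17 t=31 v=2: → [28,35); WM=29
i=18 t=32 v=5: → [32,39),[28,35); WM=30
i=19 t=33 v=6: → [32,39),[28,35); WM=31; [24,31) fires=5

[0,7)=2 [8,15)=5 [12,19)=4 [16,23)=2 [20,27)=4 [24,31)=5 [28,35)=8 [32,39)=2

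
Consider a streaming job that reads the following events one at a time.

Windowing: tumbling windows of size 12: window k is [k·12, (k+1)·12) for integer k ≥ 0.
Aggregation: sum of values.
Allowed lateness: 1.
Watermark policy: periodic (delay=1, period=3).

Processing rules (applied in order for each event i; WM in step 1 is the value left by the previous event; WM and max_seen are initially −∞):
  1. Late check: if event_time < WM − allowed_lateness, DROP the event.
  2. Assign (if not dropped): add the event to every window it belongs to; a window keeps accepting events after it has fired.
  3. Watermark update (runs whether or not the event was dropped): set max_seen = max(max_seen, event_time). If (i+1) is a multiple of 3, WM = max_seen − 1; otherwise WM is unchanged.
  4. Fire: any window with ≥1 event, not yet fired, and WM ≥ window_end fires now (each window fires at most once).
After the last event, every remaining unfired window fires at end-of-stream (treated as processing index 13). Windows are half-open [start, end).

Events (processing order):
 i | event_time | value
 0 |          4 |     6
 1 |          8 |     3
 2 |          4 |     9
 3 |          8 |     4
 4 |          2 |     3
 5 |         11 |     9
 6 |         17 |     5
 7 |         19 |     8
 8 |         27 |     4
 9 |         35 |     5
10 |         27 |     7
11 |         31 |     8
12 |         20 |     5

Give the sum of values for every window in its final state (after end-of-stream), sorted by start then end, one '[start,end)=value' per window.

[0,12)=31 [12,24)=13 [24,36)=24

i=0 t=4 v=6: → [0,12); WM=−∞
i=1 t=8 v=3: → [0,12); WM=−∞
i=2 t=4 v=9: → [0,12); WM=7
i=3 t=8 v=4: → [0,12); WM=7
i=4 t=2 v=3: DROP (t<7-1); WM=7
i=5 t=11 v=9: → [0,12); WM=10
i=6 t=17 v=5: → [12,24); WM=10
i=7 t=19 v=8: → [12,24); WM=10
i=8 t=27 v=4: → [24,36); WM=26; [0,12) fires=31 [12,24) fires=13
i=9 t=35 v=5: → [24,36); WM=26
i=10 t=27 v=7: → [24,36); WM=26
i=11 t=31 v=8: → [24,36); WM=34
i=12 t=20 v=5: DROP (t<34-1); WM=34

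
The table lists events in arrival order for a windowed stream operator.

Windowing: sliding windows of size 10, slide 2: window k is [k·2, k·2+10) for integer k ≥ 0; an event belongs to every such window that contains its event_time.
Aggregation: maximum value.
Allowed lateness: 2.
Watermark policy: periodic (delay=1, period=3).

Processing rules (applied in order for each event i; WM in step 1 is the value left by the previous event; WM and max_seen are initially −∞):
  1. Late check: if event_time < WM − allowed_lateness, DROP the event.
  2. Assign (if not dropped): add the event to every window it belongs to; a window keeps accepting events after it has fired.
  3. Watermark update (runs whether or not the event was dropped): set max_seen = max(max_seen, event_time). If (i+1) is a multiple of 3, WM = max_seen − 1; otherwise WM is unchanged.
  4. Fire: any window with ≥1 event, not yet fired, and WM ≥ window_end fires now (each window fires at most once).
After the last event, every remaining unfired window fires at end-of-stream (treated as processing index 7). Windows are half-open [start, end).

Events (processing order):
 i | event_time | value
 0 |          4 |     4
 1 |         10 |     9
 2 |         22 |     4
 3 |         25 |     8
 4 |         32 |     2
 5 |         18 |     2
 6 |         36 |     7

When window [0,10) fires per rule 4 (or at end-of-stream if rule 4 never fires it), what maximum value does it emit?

4

i=0 t=4 v=4: → [4,14),[2,12),[0,10); WM=−∞
i=1 t=10 v=9: → [10,20),[8,18),[6,16),[4,14),[2,12); WM=−∞
i=2 t=22 v=4: → [22,32),[20,30),[18,28),[16,26),[14,24); WM=21; [0,10) fires=4 [2,12) fires=9 [4,14) fires=9 [6,16) fires=9 [8,18) fires=9 [10,20) fires=9
i=3 t=25 v=8: → [24,34),[22,32),[20,30),[18,28),[16,26); WM=21
i=4 t=32 v=2: → [32,42),[30,40),[28,38),[26,36),[24,34); WM=21
i=5 t=18 v=2: DROP (t<21-2); WM=31; [14,24) fires=4 [16,26) fires=8 [18,28) fires=8 [20,30) fires=8
i=6 t=36 v=7: → [36,46),[34,44),[32,42),[30,40),[28,38); WM=31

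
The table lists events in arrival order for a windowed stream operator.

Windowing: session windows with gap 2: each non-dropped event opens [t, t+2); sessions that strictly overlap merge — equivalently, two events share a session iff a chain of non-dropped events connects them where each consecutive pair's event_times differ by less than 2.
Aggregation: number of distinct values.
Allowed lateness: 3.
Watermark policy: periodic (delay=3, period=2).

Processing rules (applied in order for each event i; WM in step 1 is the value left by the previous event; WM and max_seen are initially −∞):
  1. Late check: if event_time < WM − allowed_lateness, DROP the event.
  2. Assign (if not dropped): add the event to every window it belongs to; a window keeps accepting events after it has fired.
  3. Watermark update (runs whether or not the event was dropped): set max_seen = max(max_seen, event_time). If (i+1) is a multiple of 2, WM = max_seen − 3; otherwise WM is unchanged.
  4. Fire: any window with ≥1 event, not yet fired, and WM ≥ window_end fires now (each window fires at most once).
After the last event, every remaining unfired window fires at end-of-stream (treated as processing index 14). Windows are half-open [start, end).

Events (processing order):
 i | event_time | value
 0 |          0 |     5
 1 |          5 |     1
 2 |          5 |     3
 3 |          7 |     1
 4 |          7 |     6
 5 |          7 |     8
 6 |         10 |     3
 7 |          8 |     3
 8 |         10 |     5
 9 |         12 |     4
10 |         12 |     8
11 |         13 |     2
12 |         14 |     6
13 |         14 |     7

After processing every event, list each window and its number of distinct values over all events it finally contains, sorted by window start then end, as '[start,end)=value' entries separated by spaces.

[0,2)=1 [5,7)=2 [7,10)=4 [10,12)=2 [12,16)=5

i=0 t=0 v=5: → [0,2); WM=−∞
i=1 t=5 v=1: → [5,7); WM=2
i=2 t=5 v=3: → [5,7); WM=2
i=3 t=7 v=1: → [7,9); WM=4
i=4 t=7 v=6: → [7,9); WM=4
i=5 t=7 v=8: → [7,9); WM=4
i=6 t=10 v=3: → [10,12); WM=4
i=7 t=8 v=3: → [7,10); WM=7
i=8 t=10 v=5: → [10,12); WM=7
i=9 t=12 v=4: → [12,14); WM=9
i=10 t=12 v=8: → [12,14); WM=9
i=11 t=13 v=2: → [12,15); WM=10
i=12 t=14 v=6: → [12,16); WM=10
i=13 t=14 v=7: → [12,16); WM=11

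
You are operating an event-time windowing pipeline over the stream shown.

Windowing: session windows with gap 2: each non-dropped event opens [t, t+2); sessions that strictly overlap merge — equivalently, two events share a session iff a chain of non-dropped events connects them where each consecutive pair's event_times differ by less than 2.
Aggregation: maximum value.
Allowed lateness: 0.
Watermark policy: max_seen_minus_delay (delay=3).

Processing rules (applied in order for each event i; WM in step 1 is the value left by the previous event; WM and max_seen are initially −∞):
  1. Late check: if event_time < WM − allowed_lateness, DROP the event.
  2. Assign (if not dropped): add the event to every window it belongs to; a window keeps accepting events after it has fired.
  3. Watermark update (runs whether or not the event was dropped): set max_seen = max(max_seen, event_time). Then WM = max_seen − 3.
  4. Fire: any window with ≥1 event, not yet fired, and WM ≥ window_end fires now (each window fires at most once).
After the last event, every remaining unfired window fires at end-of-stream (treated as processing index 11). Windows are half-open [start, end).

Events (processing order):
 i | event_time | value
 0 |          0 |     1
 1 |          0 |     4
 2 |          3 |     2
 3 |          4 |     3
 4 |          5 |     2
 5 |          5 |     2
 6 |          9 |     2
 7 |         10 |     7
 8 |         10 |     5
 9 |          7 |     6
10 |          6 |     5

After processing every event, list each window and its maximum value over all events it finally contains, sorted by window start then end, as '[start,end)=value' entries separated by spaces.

[0,2)=4 [3,7)=3 [7,9)=6 [9,12)=7

i=0 t=0 v=1: → [0,2); WM=-3
i=1 t=0 v=4: → [0,2); WM=-3
i=2 t=3 v=2: → [3,5); WM=0
i=3 t=4 v=3: → [3,6); WM=1
i=4 t=5 v=2: → [3,7); WM=2
i=5 t=5 v=2: → [3,7); WM=2
i=6 t=9 v=2: → [9,11); WM=6
i=7 t=10 v=7: → [9,12); WM=7
i=8 t=10 v=5: → [9,12); WM=7
i=9 t=7 v=6: → [7,9); WM=7
i=10 t=6 v=5: DROP (t<7-0); WM=7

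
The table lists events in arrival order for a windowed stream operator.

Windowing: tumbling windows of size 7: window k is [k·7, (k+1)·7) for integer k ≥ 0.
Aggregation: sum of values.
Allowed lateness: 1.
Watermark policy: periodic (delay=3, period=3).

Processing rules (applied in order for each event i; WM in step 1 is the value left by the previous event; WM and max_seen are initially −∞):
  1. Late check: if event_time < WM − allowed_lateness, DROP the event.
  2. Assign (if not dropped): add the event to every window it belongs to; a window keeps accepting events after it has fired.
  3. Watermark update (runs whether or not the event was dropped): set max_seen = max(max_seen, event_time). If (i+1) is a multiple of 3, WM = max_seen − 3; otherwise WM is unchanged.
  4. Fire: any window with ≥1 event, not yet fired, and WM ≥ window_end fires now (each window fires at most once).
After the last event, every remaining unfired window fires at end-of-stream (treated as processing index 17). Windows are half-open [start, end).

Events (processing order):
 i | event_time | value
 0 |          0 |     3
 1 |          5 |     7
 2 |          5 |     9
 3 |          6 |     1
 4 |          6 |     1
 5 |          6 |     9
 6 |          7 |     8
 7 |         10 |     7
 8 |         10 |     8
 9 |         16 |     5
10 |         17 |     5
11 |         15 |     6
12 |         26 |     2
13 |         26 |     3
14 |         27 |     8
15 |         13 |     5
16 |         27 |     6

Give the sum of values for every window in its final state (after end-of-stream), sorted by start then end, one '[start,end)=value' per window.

[0,7)=30 [7,14)=23 [14,21)=16 [21,28)=19

i=0 t=0 v=3: → [0,7); WM=−∞
i=1 t=5 v=7: → [0,7); WM=−∞
i=2 t=5 v=9: → [0,7); WM=2
i=3 t=6 v=1: → [0,7); WM=2
i=4 t=6 v=1: → [0,7); WM=2
i=5 t=6 v=9: → [0,7); WM=3
i=6 t=7 v=8: → [7,14); WM=3
i=7 t=10 v=7: → [7,14); WM=3
i=8 t=10 v=8: → [7,14); WM=7; [0,7) fires=30
i=9 t=16 v=5: → [14,21); WM=7
i=10 t=17 v=5: → [14,21); WM=7
i=11 t=15 v=6: → [14,21); WM=14; [7,14) fires=23
i=12 t=26 v=2: → [21,28); WM=14
i=13 t=26 v=3: → [21,28); WM=14
i=14 t=27 v=8: → [21,28); WM=24; [14,21) fires=16
i=15 t=13 v=5: DROP (t<24-1); WM=24
i=16 t=27 v=6: → [21,28); WM=24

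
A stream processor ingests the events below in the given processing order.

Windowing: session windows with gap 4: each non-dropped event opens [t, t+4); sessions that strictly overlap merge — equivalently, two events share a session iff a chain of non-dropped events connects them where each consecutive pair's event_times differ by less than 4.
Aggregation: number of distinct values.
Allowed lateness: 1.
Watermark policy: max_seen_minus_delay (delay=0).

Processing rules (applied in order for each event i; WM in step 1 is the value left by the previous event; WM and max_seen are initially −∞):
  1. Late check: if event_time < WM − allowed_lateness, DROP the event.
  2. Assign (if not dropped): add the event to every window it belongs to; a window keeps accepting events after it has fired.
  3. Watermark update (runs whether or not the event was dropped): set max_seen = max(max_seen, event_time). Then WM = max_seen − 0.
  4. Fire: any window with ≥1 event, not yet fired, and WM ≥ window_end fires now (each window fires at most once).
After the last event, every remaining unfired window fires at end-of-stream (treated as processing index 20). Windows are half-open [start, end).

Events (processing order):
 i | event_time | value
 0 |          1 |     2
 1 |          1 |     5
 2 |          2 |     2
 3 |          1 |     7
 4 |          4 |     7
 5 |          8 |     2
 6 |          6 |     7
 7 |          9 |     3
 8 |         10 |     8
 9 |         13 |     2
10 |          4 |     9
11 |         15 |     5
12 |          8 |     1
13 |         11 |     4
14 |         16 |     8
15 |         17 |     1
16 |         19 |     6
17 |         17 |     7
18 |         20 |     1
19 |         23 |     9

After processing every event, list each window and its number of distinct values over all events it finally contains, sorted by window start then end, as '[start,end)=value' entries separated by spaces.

i=0 t=1 v=2: → [1,5); WM=1
i=1 t=1 v=5: → [1,5); WM=1
i=2 t=2 v=2: → [1,6); WM=2
i=3 t=1 v=7: → [1,6); WM=2
i=4 t=4 v=7: → [1,8); WM=4
i=5 t=8 v=2: → [8,12); WM=8
i=6 t=6 v=7: DROP (t<8-1); WM=8
i=7 t=9 v=3: → [8,13); WM=9
i=8 t=10 v=8: → [8,14); WM=10
i=9 t=13 v=2: → [8,17); WM=13
i=10 t=4 v=9: DROP (t<13-1); WM=13
i=11 t=15 v=5: → [8,19); WM=15
i=12 t=8 v=1: DROP (t<15-1); WM=15
i=13 t=11 v=4: DROP (t<15-1); WM=15
i=14 t=16 v=8: → [8,20); WM=16
i=15 t=17 v=1: → [8,21); WM=17
i=16 t=19 v=6: → [8,23); WM=19
i=17 t=17 v=7: DROP (t<19-1); WM=19
i=18 t=20 v=1: → [8,24); WM=20
i=19 t=23 v=9: → [8,27); WM=23

[1,8)=3 [8,27)=7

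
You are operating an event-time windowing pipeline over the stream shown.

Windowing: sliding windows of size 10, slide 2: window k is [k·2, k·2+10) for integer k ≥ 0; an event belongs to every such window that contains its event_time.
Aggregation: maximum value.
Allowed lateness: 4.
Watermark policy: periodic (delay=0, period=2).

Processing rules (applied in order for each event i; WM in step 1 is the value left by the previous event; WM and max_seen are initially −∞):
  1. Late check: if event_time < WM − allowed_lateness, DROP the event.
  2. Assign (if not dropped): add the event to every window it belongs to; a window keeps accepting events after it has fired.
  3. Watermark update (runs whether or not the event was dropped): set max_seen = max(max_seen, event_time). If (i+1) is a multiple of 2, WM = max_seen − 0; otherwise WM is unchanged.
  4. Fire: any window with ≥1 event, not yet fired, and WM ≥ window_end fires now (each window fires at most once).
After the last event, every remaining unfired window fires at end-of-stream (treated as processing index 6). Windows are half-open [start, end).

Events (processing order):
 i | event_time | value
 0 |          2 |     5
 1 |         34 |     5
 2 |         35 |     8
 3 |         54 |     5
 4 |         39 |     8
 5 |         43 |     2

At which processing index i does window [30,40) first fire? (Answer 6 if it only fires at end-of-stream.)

i=0 t=2 v=5: → [2,12),[0,10); WM=−∞
i=1 t=34 v=5: → [34,44),[32,42),[30,40),[28,38),[26,36); WM=34; [0,10) fires=5 [2,12) fires=5
i=2 t=35 v=8: → [34,44),[32,42),[30,40),[28,38),[26,36); WM=34
i=3 t=54 v=5: → [54,64),[52,62),[50,60),[48,58),[46,56); WM=54; [26,36) fires=8 [28,38) fires=8 [30,40) fires=8 [32,42) fires=8 [34,44) fires=8
i=4 t=39 v=8: DROP (t<54-4); WM=54
i=5 t=43 v=2: DROP (t<54-4); WM=54

3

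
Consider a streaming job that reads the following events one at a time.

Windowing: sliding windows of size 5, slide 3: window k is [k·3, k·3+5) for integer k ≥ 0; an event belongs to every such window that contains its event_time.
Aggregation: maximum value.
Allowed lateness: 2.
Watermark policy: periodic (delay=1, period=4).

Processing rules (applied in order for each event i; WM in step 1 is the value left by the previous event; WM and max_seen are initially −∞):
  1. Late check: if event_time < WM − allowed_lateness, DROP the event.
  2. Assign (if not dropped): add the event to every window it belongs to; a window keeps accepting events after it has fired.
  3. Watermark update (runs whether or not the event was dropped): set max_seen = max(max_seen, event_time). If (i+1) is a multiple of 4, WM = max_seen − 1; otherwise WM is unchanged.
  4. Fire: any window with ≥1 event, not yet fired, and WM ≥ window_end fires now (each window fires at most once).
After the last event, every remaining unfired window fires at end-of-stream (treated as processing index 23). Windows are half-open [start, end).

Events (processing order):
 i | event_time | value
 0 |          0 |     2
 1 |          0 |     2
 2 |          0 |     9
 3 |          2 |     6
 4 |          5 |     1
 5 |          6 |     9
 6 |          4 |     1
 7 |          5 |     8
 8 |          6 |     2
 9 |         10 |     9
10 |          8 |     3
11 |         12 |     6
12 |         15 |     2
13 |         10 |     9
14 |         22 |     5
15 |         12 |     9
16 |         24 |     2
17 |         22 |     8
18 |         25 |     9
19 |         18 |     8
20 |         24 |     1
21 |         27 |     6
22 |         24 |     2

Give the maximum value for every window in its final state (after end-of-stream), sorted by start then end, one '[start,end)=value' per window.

i=0 t=0 v=2: → [0,5); WM=−∞
i=1 t=0 v=2: → [0,5); WM=−∞
i=2 t=0 v=9: → [0,5); WM=−∞
i=3 t=2 v=6: → [0,5); WM=1
i=4 t=5 v=1: → [3,8); WM=1
i=5 t=6 v=9: → [6,11),[3,8); WM=1
i=6 t=4 v=1: → [3,8),[0,5); WM=1
i=7 t=5 v=8: → [3,8); WM=5; [0,5) fires=9
i=8 t=6 v=2: → [6,11),[3,8); WM=5
i=9 t=10 v=9: → [9,14),[6,11); WM=5
i=10 t=8 v=3: → [6,11); WM=5
i=11 t=12 v=6: → [12,17),[9,14); WM=11; [3,8) fires=9 [6,11) fires=9
i=12 t=15 v=2: → [15,20),[12,17); WM=11
i=13 t=10 v=9: → [9,14),[6,11); WM=11
i=14 t=22 v=5: → [21,26),[18,23); WM=11
i=15 t=12 v=9: → [12,17),[9,14); WM=21; [9,14) fires=9 [12,17) fires=9 [15,20) fires=2
i=16 t=24 v=2: → [24,29),[21,26); WM=21
i=17 t=22 v=8: → [21,26),[18,23); WM=21
i=18 t=25 v=9: → [24,29),[21,26); WM=21
i=19 t=18 v=8: DROP (t<21-2); WM=24; [18,23) fires=8
i=20 t=24 v=1: → [24,29),[21,26); WM=24
i=21 t=27 v=6: → [27,32),[24,29); WM=24
i=22 t=24 v=2: → [24,29),[21,26); WM=24

[0,5)=9 [3,8)=9 [6,11)=9 [9,14)=9 [12,17)=9 [15,20)=2 [18,23)=8 [21,26)=9 [24,29)=9 [27,32)=6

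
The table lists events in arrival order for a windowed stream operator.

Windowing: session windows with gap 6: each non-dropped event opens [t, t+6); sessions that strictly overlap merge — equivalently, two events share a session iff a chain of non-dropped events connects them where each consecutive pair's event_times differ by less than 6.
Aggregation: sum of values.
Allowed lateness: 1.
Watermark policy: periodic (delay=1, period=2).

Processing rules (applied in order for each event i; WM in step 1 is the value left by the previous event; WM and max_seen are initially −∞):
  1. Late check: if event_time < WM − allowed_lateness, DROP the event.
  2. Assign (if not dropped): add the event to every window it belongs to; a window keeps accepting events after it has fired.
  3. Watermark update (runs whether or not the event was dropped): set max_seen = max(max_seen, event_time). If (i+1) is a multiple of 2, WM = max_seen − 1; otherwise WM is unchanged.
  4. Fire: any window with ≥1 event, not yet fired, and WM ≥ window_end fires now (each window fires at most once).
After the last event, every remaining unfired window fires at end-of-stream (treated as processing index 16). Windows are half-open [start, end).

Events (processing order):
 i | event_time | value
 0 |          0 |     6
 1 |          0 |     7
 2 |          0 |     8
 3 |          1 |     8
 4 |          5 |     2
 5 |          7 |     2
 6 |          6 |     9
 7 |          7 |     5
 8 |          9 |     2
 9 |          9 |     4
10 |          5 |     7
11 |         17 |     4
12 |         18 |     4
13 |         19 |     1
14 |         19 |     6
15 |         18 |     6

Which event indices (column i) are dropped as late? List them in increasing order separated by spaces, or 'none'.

i=0 t=0 v=6: → [0,6); WM=−∞
i=1 t=0 v=7: → [0,6); WM=-1
i=2 t=0 v=8: → [0,6); WM=-1
i=3 t=1 v=8: → [0,7); WM=0
i=4 t=5 v=2: → [0,11); WM=0
i=5 t=7 v=2: → [0,13); WM=6
i=6 t=6 v=9: → [0,13); WM=6
i=7 t=7 v=5: → [0,13); WM=6
i=8 t=9 v=2: → [0,15); WM=6
i=9 t=9 v=4: → [0,15); WM=8
i=10 t=5 v=7: DROP (t<8-1); WM=8
i=11 t=17 v=4: → [17,23); WM=16
i=12 t=18 v=4: → [17,24); WM=16
i=13 t=19 v=1: → [17,25); WM=18
i=14 t=19 v=6: → [17,25); WM=18
i=15 t=18 v=6: → [17,25); WM=18

10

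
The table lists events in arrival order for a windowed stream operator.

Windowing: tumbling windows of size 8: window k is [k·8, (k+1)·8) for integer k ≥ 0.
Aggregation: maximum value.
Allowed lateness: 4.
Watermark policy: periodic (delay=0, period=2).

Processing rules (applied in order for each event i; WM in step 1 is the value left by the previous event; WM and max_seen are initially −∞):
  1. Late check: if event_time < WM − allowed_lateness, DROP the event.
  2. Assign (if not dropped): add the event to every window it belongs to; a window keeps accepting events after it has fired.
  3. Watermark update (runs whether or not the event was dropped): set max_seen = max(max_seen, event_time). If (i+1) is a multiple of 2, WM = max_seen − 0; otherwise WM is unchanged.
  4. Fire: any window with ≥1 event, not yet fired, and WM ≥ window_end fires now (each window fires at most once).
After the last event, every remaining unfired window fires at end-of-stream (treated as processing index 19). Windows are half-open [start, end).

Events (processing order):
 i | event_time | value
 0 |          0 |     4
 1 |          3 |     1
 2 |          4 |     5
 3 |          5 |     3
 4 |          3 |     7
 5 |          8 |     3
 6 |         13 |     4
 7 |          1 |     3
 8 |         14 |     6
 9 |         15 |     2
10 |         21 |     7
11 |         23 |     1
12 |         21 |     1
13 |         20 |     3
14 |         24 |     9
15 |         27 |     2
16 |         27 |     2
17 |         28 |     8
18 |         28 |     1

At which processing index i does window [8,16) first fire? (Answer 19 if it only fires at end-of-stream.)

i=0 t=0 v=4: → [0,8); WM=−∞
i=1 t=3 v=1: → [0,8); WM=3
i=2 t=4 v=5: → [0,8); WM=3
i=3 t=5 v=3: → [0,8); WM=5
i=4 t=3 v=7: → [0,8); WM=5
i=5 t=8 v=3: → [8,16); WM=8; [0,8) fires=7
i=6 t=13 v=4: → [8,16); WM=8
i=7 t=1 v=3: DROP (t<8-4); WM=13
i=8 t=14 v=6: → [8,16); WM=13
i=9 t=15 v=2: → [8,16); WM=15
i=10 t=21 v=7: → [16,24); WM=15
i=11 t=23 v=1: → [16,24); WM=23; [8,16) fires=6
i=12 t=21 v=1: → [16,24); WM=23
i=13 t=20 v=3: → [16,24); WM=23
i=14 t=24 v=9: → [24,32); WM=23
i=15 t=27 v=2: → [24,32); WM=27; [16,24) fires=7
i=16 t=27 v=2: → [24,32); WM=27
i=17 t=28 v=8: → [24,32); WM=28
i=18 t=28 v=1: → [24,32); WM=28

11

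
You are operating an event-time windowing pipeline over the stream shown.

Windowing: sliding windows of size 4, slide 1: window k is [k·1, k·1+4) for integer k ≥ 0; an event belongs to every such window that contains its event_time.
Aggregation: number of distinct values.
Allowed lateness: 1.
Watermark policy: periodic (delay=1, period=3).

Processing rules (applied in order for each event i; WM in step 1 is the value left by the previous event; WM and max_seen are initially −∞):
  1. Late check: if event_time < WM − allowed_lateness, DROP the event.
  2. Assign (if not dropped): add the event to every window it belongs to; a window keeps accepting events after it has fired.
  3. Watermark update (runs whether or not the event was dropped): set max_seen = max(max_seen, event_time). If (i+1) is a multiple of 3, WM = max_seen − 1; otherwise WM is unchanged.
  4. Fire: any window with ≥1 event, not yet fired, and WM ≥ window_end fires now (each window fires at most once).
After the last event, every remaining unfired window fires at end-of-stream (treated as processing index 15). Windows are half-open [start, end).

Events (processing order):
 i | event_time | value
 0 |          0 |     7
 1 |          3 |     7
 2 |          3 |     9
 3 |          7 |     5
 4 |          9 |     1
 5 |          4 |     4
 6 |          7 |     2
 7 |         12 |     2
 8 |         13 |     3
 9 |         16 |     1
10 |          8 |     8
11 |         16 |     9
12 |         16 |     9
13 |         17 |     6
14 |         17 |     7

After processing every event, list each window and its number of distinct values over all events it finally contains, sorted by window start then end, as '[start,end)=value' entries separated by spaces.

i=0 t=0 v=7: → [0,4); WM=−∞
i=1 t=3 v=7: → [3,7),[2,6),[1,5),[0,4); WM=−∞
i=2 t=3 v=9: → [3,7),[2,6),[1,5),[0,4); WM=2
i=3 t=7 v=5: → [7,11),[6,10),[5,9),[4,8); WM=2
i=4 t=9 v=1: → [9,13),[8,12),[7,11),[6,10); WM=2
i=5 t=4 v=4: → [4,8),[3,7),[2,6),[1,5); WM=8; [0,4) fires=2 [1,5) fires=3 [2,6) fires=3 [3,7) fires=3 [4,8) fires=2
i=6 t=7 v=2: → [7,11),[6,10),[5,9),[4,8); WM=8
i=7 t=12 v=2: → [12,16),[11,15),[10,14),[9,13); WM=8
i=8 t=13 v=3: → [13,17),[12,16),[11,15),[10,14); WM=12; [5,9) fires=2 [6,10) fires=3 [7,11) fires=3 [8,12) fires=1
i=9 t=16 v=1: → [16,20),[15,19),[14,18),[13,17); WM=12
i=10 t=8 v=8: DROP (t<12-1); WM=12
i=11 t=16 v=9: → [16,20),[15,19),[14,18),[13,17); WM=15; [9,13) fires=2 [10,14) fires=2 [11,15) fires=2
i=12 t=16 v=9: → [16,20),[15,19),[14,18),[13,17); WM=15
i=13 t=17 v=6: → [17,21),[16,20),[15,19),[14,18); WM=15
i=14 t=17 v=7: → [17,21),[16,20),[15,19),[14,18); WM=16; [12,16) fires=2

[0,4)=2 [1,5)=3 [2,6)=3 [3,7)=3 [4,8)=3 [5,9)=2 [6,10)=3 [7,11)=3 [8,12)=1 [9,13)=2 [10,14)=2 [11,15)=2 [12,16)=2 [13,17)=3 [14,18)=4 [15,19)=4 [16,20)=4 [17,21)=2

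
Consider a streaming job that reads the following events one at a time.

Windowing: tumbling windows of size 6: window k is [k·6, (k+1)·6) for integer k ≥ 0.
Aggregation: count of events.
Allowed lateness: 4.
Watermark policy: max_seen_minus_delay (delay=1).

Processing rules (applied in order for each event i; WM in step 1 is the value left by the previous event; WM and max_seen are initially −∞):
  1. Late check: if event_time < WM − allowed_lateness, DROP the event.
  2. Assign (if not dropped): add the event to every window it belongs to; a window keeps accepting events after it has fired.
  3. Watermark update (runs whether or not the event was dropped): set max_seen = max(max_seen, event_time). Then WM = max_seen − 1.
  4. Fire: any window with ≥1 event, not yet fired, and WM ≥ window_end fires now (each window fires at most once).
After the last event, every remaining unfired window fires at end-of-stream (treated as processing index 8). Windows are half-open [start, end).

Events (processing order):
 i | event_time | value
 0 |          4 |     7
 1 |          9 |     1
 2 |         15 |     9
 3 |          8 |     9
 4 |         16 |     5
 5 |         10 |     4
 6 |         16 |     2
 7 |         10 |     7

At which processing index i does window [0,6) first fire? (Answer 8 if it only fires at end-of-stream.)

1

i=0 t=4 v=7: → [0,6); WM=3
i=1 t=9 v=1: → [6,12); WM=8; [0,6) fires=1
i=2 t=15 v=9: → [12,18); WM=14; [6,12) fires=1
i=3 t=8 v=9: DROP (t<14-4); WM=14
i=4 t=16 v=5: → [12,18); WM=15
i=5 t=10 v=4: DROP (t<15-4); WM=15
i=6 t=16 v=2: → [12,18); WM=15
i=7 t=10 v=7: DROP (t<15-4); WM=15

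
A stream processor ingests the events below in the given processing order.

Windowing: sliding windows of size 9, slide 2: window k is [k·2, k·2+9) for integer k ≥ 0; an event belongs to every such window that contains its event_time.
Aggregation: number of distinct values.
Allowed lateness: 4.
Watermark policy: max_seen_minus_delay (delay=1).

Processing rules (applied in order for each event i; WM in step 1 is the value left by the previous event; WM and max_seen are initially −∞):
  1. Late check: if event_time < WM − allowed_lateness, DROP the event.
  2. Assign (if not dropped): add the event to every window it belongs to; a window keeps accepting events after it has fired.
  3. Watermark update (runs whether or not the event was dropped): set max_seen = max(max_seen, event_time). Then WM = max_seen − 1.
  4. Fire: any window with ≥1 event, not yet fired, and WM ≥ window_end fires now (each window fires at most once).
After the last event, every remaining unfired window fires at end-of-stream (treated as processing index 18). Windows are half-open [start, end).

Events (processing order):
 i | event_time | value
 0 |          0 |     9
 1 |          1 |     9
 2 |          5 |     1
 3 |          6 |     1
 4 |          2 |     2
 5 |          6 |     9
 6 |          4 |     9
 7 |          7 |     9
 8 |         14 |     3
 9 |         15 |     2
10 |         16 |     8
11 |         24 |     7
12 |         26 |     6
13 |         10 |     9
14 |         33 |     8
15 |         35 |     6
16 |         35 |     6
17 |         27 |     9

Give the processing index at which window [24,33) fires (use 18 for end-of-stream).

15

i=0 t=0 v=9: → [0,9); WM=-1
i=1 t=1 v=9: → [0,9); WM=0
i=2 t=5 v=1: → [4,13),[2,11),[0,9); WM=4
i=3 t=6 v=1: → [6,15),[4,13),[2,11),[0,9); WM=5
i=4 t=2 v=2: → [2,11),[0,9); WM=5
i=5 t=6 v=9: → [6,15),[4,13),[2,11),[0,9); WM=5
i=6 t=4 v=9: → [4,13),[2,11),[0,9); WM=5
i=7 t=7 v=9: → [6,15),[4,13),[2,11),[0,9); WM=6
i=8 t=14 v=3: → [14,23),[12,21),[10,19),[8,17),[6,15); WM=13; [0,9) fires=3 [2,11) fires=3 [4,13) fires=2
i=9 t=15 v=2: → [14,23),[12,21),[10,19),[8,17); WM=14
i=10 t=16 v=8: → [16,25),[14,23),[12,21),[10,19),[8,17); WM=15; [6,15) fires=3
i=11 t=24 v=7: → [24,33),[22,31),[20,29),[18,27),[16,25); WM=23; [8,17) fires=3 [10,19) fires=3 [12,21) fires=3 [14,23) fires=3
i=12 t=26 v=6: → [26,35),[24,33),[22,31),[20,29),[18,27); WM=25; [16,25) fires=2
i=13 t=10 v=9: DROP (t<25-4); WM=25
i=14 t=33 v=8: → [32,41),[30,39),[28,37),[26,35); WM=32; [18,27) fires=2 [20,29) fires=2 [22,31) fires=2
i=15 t=35 v=6: → [34,43),[32,41),[30,39),[28,37); WM=34; [24,33) fires=2
i=16 t=35 v=6: → [34,43),[32,41),[30,39),[28,37); WM=34
i=17 t=27 v=9: DROP (t<34-4); WM=34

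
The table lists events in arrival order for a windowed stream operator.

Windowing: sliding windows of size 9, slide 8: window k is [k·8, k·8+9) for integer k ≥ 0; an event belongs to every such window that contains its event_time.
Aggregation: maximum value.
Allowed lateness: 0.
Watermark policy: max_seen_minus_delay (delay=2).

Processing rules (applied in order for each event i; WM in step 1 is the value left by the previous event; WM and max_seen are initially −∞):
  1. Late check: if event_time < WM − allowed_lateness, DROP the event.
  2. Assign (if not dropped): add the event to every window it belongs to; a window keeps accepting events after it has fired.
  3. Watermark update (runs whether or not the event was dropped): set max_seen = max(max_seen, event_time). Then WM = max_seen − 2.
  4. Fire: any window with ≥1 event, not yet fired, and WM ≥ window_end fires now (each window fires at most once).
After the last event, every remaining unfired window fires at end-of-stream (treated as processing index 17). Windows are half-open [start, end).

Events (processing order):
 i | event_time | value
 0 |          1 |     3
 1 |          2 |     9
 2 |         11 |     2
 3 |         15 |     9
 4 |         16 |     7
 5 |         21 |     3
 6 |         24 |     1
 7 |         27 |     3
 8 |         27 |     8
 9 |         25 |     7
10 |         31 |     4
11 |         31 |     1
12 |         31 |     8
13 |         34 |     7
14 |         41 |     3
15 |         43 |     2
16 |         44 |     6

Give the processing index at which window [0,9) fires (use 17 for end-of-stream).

i=0 t=1 v=3: → [0,9); WM=-1
i=1 t=2 v=9: → [0,9); WM=0
i=2 t=11 v=2: → [8,17); WM=9; [0,9) fires=9
i=3 t=15 v=9: → [8,17); WM=13
i=4 t=16 v=7: → [16,25),[8,17); WM=14
i=5 t=21 v=3: → [16,25); WM=19; [8,17) fires=9
i=6 t=24 v=1: → [24,33),[16,25); WM=22
i=7 t=27 v=3: → [24,33); WM=25; [16,25) fires=7
i=8 t=27 v=8: → [24,33); WM=25
i=9 t=25 v=7: → [24,33); WM=25
i=10 t=31 v=4: → [24,33); WM=29
i=11 t=31 v=1: → [24,33); WM=29
i=12 t=31 v=8: → [24,33); WM=29
i=13 t=34 v=7: → [32,41); WM=32
i=14 t=41 v=3: → [40,49); WM=39; [24,33) fires=8
i=15 t=43 v=2: → [40,49); WM=41; [32,41) fires=7
i=16 t=44 v=6: → [40,49); WM=42

2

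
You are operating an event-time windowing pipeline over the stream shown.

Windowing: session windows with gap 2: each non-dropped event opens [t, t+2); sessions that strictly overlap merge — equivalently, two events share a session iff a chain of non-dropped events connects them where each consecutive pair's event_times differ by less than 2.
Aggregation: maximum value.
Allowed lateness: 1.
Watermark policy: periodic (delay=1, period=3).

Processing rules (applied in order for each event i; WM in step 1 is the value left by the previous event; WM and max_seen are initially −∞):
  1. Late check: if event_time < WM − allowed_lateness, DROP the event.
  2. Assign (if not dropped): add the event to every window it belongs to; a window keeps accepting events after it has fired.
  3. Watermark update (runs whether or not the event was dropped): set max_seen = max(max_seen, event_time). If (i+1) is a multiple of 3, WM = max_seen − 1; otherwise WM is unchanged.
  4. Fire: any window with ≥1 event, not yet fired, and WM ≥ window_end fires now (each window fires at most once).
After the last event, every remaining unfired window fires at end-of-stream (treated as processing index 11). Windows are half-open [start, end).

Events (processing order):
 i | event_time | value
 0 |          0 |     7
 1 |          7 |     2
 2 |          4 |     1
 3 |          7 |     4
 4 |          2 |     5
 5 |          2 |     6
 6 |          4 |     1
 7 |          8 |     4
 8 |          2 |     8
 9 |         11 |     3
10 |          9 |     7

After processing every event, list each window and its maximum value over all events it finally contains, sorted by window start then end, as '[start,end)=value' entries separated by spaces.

[0,2)=7 [4,6)=1 [7,11)=7 [11,13)=3

i=0 t=0 v=7: → [0,2); WM=−∞
i=1 t=7 v=2: → [7,9); WM=−∞
i=2 t=4 v=1: → [4,6); WM=6
i=3 t=7 v=4: → [7,9); WM=6
i=4 t=2 v=5: DROP (t<6-1); WM=6
i=5 t=2 v=6: DROP (t<6-1); WM=6
i=6 t=4 v=1: DROP (t<6-1); WM=6
i=7 t=8 v=4: → [7,10); WM=6
i=8 t=2 v=8: DROP (t<6-1); WM=7
i=9 t=11 v=3: → [11,13); WM=7
i=10 t=9 v=7: → [7,11); WM=7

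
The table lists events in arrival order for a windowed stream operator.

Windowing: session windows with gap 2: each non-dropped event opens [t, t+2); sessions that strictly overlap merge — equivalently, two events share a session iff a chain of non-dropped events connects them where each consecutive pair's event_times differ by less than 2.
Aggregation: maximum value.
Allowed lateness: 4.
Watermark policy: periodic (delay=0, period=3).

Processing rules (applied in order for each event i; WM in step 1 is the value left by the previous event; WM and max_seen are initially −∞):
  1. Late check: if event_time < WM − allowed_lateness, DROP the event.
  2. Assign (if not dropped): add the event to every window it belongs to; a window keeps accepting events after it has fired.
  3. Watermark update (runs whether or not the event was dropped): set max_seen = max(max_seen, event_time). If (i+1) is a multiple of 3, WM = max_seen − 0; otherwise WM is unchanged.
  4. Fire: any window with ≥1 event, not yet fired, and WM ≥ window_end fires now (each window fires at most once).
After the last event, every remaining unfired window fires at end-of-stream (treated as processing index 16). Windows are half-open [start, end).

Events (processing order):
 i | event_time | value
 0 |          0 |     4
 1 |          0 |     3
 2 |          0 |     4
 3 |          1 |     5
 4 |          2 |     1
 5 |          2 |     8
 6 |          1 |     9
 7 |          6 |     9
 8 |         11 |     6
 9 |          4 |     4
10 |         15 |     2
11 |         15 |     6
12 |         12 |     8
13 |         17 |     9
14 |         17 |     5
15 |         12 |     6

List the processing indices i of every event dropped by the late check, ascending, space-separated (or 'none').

i=0 t=0 v=4: → [0,2); WM=−∞
i=1 t=0 v=3: → [0,2); WM=−∞
i=2 t=0 v=4: → [0,2); WM=0
i=3 t=1 v=5: → [0,3); WM=0
i=4 t=2 v=1: → [0,4); WM=0
i=5 t=2 v=8: → [0,4); WM=2
i=6 t=1 v=9: → [0,4); WM=2
i=7 t=6 v=9: → [6,8); WM=2
i=8 t=11 v=6: → [11,13); WM=11
i=9 t=4 v=4: DROP (t<11-4); WM=11
i=10 t=15 v=2: → [15,17); WM=11
i=11 t=15 v=6: → [15,17); WM=15
i=12 t=12 v=8: → [11,14); WM=15
i=13 t=17 v=9: → [17,19); WM=15
i=14 t=17 v=5: → [17,19); WM=17
i=15 t=12 v=6: DROP (t<17-4); WM=17

9 15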